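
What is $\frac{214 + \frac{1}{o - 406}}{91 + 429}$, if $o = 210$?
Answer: $\frac{41943}{101920} \approx 0.41153$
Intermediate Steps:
$\frac{214 + \frac{1}{o - 406}}{91 + 429} = \frac{214 + \frac{1}{210 - 406}}{91 + 429} = \frac{214 + \frac{1}{-196}}{520} = \left(214 - \frac{1}{196}\right) \frac{1}{520} = \frac{41943}{196} \cdot \frac{1}{520} = \frac{41943}{101920}$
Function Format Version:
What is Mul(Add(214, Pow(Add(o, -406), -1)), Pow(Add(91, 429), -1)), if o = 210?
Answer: Rational(41943, 101920) ≈ 0.41153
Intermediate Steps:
Mul(Add(214, Pow(Add(o, -406), -1)), Pow(Add(91, 429), -1)) = Mul(Add(214, Pow(Add(210, -406), -1)), Pow(Add(91, 429), -1)) = Mul(Add(214, Pow(-196, -1)), Pow(520, -1)) = Mul(Add(214, Rational(-1, 196)), Rational(1, 520)) = Mul(Rational(41943, 196), Rational(1, 520)) = Rational(41943, 101920)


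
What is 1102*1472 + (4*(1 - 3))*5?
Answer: 1622104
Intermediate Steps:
1102*1472 + (4*(1 - 3))*5 = 1622144 + (4*(-2))*5 = 1622144 - 8*5 = 1622144 - 40 = 1622104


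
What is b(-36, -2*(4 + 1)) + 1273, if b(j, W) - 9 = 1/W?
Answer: 12819/10 ≈ 1281.9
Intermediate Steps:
b(j, W) = 9 + 1/W
b(-36, -2*(4 + 1)) + 1273 = (9 + 1/(-2*(4 + 1))) + 1273 = (9 + 1/(-2*5)) + 1273 = (9 + 1/(-10)) + 1273 = (9 - ⅒) + 1273 = 89/10 + 1273 = 12819/10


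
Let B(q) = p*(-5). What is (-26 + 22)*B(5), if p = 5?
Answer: 100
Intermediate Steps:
B(q) = -25 (B(q) = 5*(-5) = -25)
(-26 + 22)*B(5) = (-26 + 22)*(-25) = -4*(-25) = 100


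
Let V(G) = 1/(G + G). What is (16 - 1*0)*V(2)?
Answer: 4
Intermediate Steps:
V(G) = 1/(2*G)
(16 - 1*0)*V(2) = (16 - 1*0)*((1/2)/2) = (16 + 0)*((1/2)*(1/2)) = 16*(1/4) = 4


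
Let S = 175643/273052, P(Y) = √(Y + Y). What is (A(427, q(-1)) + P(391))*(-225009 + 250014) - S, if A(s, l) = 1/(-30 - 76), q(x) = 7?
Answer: -4463027/18868 + 25005*√782 ≈ 6.9901e+5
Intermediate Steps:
P(Y) = √2*√Y (P(Y) = √(2*Y) = √2*√Y)
S = 229/356 (S = 175643*(1/273052) = 229/356 ≈ 0.64326)
A(s, l) = -1/106 (A(s, l) = 1/(-106) = -1/106)
(A(427, q(-1)) + P(391))*(-225009 + 250014) - S = (-1/106 + √2*√391)*(-225009 + 250014) - 1*229/356 = (-1/106 + √782)*25005 - 229/356 = (-25005/106 + 25005*√782) - 229/356 = -4463027/18868 + 25005*√782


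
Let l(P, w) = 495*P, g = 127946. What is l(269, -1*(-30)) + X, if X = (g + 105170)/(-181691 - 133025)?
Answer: 10476443966/78679 ≈ 1.3315e+5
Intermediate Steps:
X = -58279/78679 (X = (127946 + 105170)/(-181691 - 133025) = 233116/(-314716) = 233116*(-1/314716) = -58279/78679 ≈ -0.74072)
l(269, -1*(-30)) + X = 495*269 - 58279/78679 = 133155 - 58279/78679 = 10476443966/78679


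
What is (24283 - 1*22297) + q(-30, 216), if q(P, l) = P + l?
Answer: 2172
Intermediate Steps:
(24283 - 1*22297) + q(-30, 216) = (24283 - 1*22297) + (-30 + 216) = (24283 - 22297) + 186 = 1986 + 186 = 2172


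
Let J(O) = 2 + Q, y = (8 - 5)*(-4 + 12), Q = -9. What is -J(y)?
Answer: 7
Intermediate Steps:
y = 24 (y = 3*8 = 24)
J(O) = -7 (J(O) = 2 - 9 = -7)
-J(y) = -1*(-7) = 7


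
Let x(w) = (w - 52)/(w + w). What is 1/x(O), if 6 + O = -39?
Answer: 90/97 ≈ 0.92784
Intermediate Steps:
O = -45 (O = -6 - 39 = -45)
x(w) = (-52 + w)/(2*w) (x(w) = (-52 + w)/((2*w)) = (-52 + w)*(1/(2*w)) = (-52 + w)/(2*w))
1/x(O) = 1/((½)*(-52 - 45)/(-45)) = 1/((½)*(-1/45)*(-97)) = 1/(97/90) = 90/97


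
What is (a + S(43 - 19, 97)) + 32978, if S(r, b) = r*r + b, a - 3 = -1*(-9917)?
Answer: 43571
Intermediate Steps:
a = 9920 (a = 3 - 1*(-9917) = 3 + 9917 = 9920)
S(r, b) = b + r**2 (S(r, b) = r**2 + b = b + r**2)
(a + S(43 - 19, 97)) + 32978 = (9920 + (97 + (43 - 19)**2)) + 32978 = (9920 + (97 + 24**2)) + 32978 = (9920 + (97 + 576)) + 32978 = (9920 + 673) + 32978 = 10593 + 32978 = 43571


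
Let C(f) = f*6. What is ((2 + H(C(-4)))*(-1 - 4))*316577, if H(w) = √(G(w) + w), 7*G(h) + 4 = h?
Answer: -3165770 - 3165770*I*√7 ≈ -3.1658e+6 - 8.3758e+6*I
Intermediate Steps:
C(f) = 6*f
G(h) = -4/7 + h/7
H(w) = √(-4/7 + 8*w/7) (H(w) = √((-4/7 + w/7) + w) = √(-4/7 + 8*w/7))
((2 + H(C(-4)))*(-1 - 4))*316577 = ((2 + 2*√(-7 + 14*(6*(-4)))/7)*(-1 - 4))*316577 = ((2 + 2*√(-7 + 14*(-24))/7)*(-5))*316577 = ((2 + 2*√(-7 - 336)/7)*(-5))*316577 = ((2 + 2*√(-343)/7)*(-5))*316577 = ((2 + 2*(7*I*√7)/7)*(-5))*316577 = ((2 + 2*I*√7)*(-5))*316577 = (-10 - 10*I*√7)*316577 = -3165770 - 3165770*I*√7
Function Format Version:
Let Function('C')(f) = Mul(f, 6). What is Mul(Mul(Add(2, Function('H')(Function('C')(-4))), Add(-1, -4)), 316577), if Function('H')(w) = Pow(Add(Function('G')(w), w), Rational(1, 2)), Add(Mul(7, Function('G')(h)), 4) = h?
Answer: Add(-3165770, Mul(-3165770, I, Pow(7, Rational(1, 2)))) ≈ Add(-3.1658e+6, Mul(-8.3758e+6, I))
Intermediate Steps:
Function('C')(f) = Mul(6, f)
Function('G')(h) = Add(Rational(-4, 7), Mul(Rational(1, 7), h))
Function('H')(w) = Pow(Add(Rational(-4, 7), Mul(Rational(8, 7), w)), Rational(1, 2)) (Function('H')(w) = Pow(Add(Add(Rational(-4, 7), Mul(Rational(1, 7), w)), w), Rational(1, 2)) = Pow(Add(Rational(-4, 7), Mul(Rational(8, 7), w)), Rational(1, 2)))
Mul(Mul(Add(2, Function('H')(Function('C')(-4))), Add(-1, -4)), 316577) = Mul(Mul(Add(2, Mul(Rational(2, 7), Pow(Add(-7, Mul(14, Mul(6, -4))), Rational(1, 2)))), Add(-1, -4)), 316577) = Mul(Mul(Add(2, Mul(Rational(2, 7), Pow(Add(-7, Mul(14, -24)), Rational(1, 2)))), -5), 316577) = Mul(Mul(Add(2, Mul(Rational(2, 7), Pow(Add(-7, -336), Rational(1, 2)))), -5), 316577) = Mul(Mul(Add(2, Mul(Rational(2, 7), Pow(-343, Rational(1, 2)))), -5), 316577) = Mul(Mul(Add(2, Mul(Rational(2, 7), Mul(7, I, Pow(7, Rational(1, 2))))), -5), 316577) = Mul(Mul(Add(2, Mul(2, I, Pow(7, Rational(1, 2)))), -5), 316577) = Mul(Add(-10, Mul(-10, I, Pow(7, Rational(1, 2)))), 316577) = Add(-3165770, Mul(-3165770, I, Pow(7, Rational(1, 2))))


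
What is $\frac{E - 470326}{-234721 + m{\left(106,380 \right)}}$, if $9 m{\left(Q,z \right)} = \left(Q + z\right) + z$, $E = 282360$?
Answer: $\frac{1691694}{2111623} \approx 0.80113$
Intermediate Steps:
$m{\left(Q,z \right)} = \frac{Q}{9} + \frac{2 z}{9}$ ($m{\left(Q,z \right)} = \frac{\left(Q + z\right) + z}{9} = \frac{Q + 2 z}{9} = \frac{Q}{9} + \frac{2 z}{9}$)
$\frac{E - 470326}{-234721 + m{\left(106,380 \right)}} = \frac{282360 - 470326}{-234721 + \left(\frac{1}{9} \cdot 106 + \frac{2}{9} \cdot 380\right)} = - \frac{187966}{-234721 + \left(\frac{106}{9} + \frac{760}{9}\right)} = - \frac{187966}{-234721 + \frac{866}{9}} = - \frac{187966}{- \frac{2111623}{9}} = \left(-187966\right) \left(- \frac{9}{2111623}\right) = \frac{1691694}{2111623}$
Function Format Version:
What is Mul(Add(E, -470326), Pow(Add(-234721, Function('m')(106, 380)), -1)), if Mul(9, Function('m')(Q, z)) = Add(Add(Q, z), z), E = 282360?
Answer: Rational(1691694, 2111623) ≈ 0.80113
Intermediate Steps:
Function('m')(Q, z) = Add(Mul(Rational(1, 9), Q), Mul(Rational(2, 9), z)) (Function('m')(Q, z) = Mul(Rational(1, 9), Add(Add(Q, z), z)) = Mul(Rational(1, 9), Add(Q, Mul(2, z))) = Add(Mul(Rational(1, 9), Q), Mul(Rational(2, 9), z)))
Mul(Add(E, -470326), Pow(Add(-234721, Function('m')(106, 380)), -1)) = Mul(Add(282360, -470326), Pow(Add(-234721, Add(Mul(Rational(1, 9), 106), Mul(Rational(2, 9), 380))), -1)) = Mul(-187966, Pow(Add(-234721, Add(Rational(106, 9), Rational(760, 9))), -1)) = Mul(-187966, Pow(Add(-234721, Rational(866, 9)), -1)) = Mul(-187966, Pow(Rational(-2111623, 9), -1)) = Mul(-187966, Rational(-9, 2111623)) = Rational(1691694, 2111623)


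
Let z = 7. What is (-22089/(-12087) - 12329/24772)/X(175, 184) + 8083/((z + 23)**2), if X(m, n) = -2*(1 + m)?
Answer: 23654273467859/2634888643200 ≈ 8.9773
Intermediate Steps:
X(m, n) = -2 - 2*m
(-22089/(-12087) - 12329/24772)/X(175, 184) + 8083/((z + 23)**2) = (-22089/(-12087) - 12329/24772)/(-2 - 2*175) + 8083/((7 + 23)**2) = (-22089*(-1/12087) - 12329*1/24772)/(-2 - 350) + 8083/(30**2) = (7363/4029 - 12329/24772)/(-352) + 8083/900 = (132722695/99806388)*(-1/352) + 8083*(1/900) = -132722695/35131848576 + 8083/900 = 23654273467859/2634888643200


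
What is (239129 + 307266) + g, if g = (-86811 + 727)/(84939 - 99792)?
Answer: 8115691019/14853 ≈ 5.4640e+5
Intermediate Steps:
g = 86084/14853 (g = -86084/(-14853) = -86084*(-1/14853) = 86084/14853 ≈ 5.7957)
(239129 + 307266) + g = (239129 + 307266) + 86084/14853 = 546395 + 86084/14853 = 8115691019/14853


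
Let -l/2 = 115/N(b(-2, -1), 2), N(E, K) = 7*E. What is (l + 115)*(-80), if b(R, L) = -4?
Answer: -69000/7 ≈ -9857.1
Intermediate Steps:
l = 115/14 (l = -230/(7*(-4)) = -230/(-28) = -230*(-1)/28 = -2*(-115/28) = 115/14 ≈ 8.2143)
(l + 115)*(-80) = (115/14 + 115)*(-80) = (1725/14)*(-80) = -69000/7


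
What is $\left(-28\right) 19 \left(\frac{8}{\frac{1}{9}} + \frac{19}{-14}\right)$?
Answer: $-37582$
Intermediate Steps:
$\left(-28\right) 19 \left(\frac{8}{\frac{1}{9}} + \frac{19}{-14}\right) = - 532 \left(8 \frac{1}{\frac{1}{9}} + 19 \left(- \frac{1}{14}\right)\right) = - 532 \left(8 \cdot 9 - \frac{19}{14}\right) = - 532 \left(72 - \frac{19}{14}\right) = \left(-532\right) \frac{989}{14} = -37582$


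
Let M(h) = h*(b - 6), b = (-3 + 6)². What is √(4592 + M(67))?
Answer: √4793 ≈ 69.231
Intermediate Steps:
b = 9 (b = 3² = 9)
M(h) = 3*h (M(h) = h*(9 - 6) = h*3 = 3*h)
√(4592 + M(67)) = √(4592 + 3*67) = √(4592 + 201) = √4793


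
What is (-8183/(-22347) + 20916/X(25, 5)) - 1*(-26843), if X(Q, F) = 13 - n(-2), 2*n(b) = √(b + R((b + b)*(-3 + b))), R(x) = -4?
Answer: 216707884216/7620327 + 20916*I*√6/341 ≈ 28438.0 + 150.24*I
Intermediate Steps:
n(b) = √(-4 + b)/2 (n(b) = √(b - 4)/2 = √(-4 + b)/2)
X(Q, F) = 13 - I*√6/2 (X(Q, F) = 13 - √(-4 - 2)/2 = 13 - √(-6)/2 = 13 - I*√6/2)
(-8183/(-22347) + 20916/X(25, 5)) - 1*(-26843) = (-8183/(-22347) + 20916/(13 - I*√6/2)) - 1*(-26843) = (-8183*(-1/22347) + 20916/(13 - I*√6/2)) + 26843 = (8183/22347 + 20916/(13 - I*√6/2)) + 26843 = 599868704/22347 + 20916/(13 - I*√6/2)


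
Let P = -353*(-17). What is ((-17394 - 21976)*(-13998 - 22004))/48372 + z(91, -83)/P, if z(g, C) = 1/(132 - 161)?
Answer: 2126452459268/72570093 ≈ 29302.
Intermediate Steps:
z(g, C) = -1/29 (z(g, C) = 1/(-29) = -1/29)
P = 6001
((-17394 - 21976)*(-13998 - 22004))/48372 + z(91, -83)/P = ((-17394 - 21976)*(-13998 - 22004))/48372 - 1/29/6001 = -39370*(-36002)*(1/48372) - 1/29*1/6001 = 1417398740*(1/48372) - 1/174029 = 354349685/12093 - 1/174029 = 2126452459268/72570093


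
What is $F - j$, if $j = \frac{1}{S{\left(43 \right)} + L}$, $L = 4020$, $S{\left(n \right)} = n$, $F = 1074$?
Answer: $\frac{4363661}{4063} \approx 1074.0$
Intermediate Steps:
$j = \frac{1}{4063}$ ($j = \frac{1}{43 + 4020} = \frac{1}{4063} \approx 0.00024612$)
$F - j = 1074 - \frac{1}{4063} = \frac{4363661}{4063}$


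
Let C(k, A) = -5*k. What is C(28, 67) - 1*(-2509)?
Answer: 2369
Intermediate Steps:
C(28, 67) - 1*(-2509) = -5*28 - 1*(-2509) = -140 + 2509 = 2369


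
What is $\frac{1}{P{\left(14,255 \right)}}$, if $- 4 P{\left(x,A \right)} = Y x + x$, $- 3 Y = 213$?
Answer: $\frac{1}{245} \approx 0.0040816$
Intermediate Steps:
$Y = -71$ ($Y = \left(- \frac{1}{3}\right) 213 = -71$)
$P{\left(x,A \right)} = \frac{35 x}{2}$ ($P{\left(x,A \right)} = - \frac{- 71 x + x}{4} = - \frac{\left(-70\right) x}{4} = \frac{35 x}{2}$)
$\frac{1}{P{\left(14,255 \right)}} = \frac{1}{\frac{35}{2} \cdot 14} = \frac{1}{245}$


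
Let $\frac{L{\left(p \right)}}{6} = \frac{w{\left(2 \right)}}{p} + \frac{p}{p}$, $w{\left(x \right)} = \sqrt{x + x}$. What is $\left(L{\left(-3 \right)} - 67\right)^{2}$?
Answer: $4225$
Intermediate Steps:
$w{\left(x \right)} = \sqrt{2} \sqrt{x}$ ($w{\left(x \right)} = \sqrt{2 x} = \sqrt{2} \sqrt{x}$)
$L{\left(p \right)} = 6 + \frac{12}{p}$ ($L{\left(p \right)} = 6 \left(\frac{\sqrt{2} \sqrt{2}}{p} + \frac{p}{p}\right) = 6 \left(\frac{2}{p} + 1\right) = 6 \left(1 + \frac{2}{p}\right) = 6 + \frac{12}{p}$)
$\left(L{\left(-3 \right)} - 67\right)^{2} = \left(\left(6 + \frac{12}{-3}\right) - 67\right)^{2} = \left(\left(6 + 12 \left(- \frac{1}{3}\right)\right) - 67\right)^{2} = \left(\left(6 - 4\right) - 67\right)^{2} = \left(2 - 67\right)^{2} = \left(-65\right)^{2} = 4225$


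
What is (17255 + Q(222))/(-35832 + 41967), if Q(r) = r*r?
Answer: 66539/6135 ≈ 10.846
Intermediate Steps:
Q(r) = r²
(17255 + Q(222))/(-35832 + 41967) = (17255 + 222²)/(-35832 + 41967) = (17255 + 49284)/6135 = 66539*(1/6135) = 66539/6135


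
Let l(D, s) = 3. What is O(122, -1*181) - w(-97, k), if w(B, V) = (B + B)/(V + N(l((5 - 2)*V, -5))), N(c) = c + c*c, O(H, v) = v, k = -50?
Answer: -3536/19 ≈ -186.11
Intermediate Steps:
N(c) = c + c²
w(B, V) = 2*B/(12 + V) (w(B, V) = (B + B)/(V + 3*(1 + 3)) = (2*B)/(V + 3*4) = (2*B)/(V + 12) = (2*B)/(12 + V) = 2*B/(12 + V))
O(122, -1*181) - w(-97, k) = -1*181 - 2*(-97)/(12 - 50) = -181 - 2*(-97)/(-38) = -181 - 2*(-97)*(-1)/38 = -181 - 1*97/19 = -181 - 97/19 = -3536/19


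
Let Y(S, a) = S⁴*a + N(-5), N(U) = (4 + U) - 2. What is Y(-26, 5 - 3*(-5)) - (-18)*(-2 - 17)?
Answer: 9139175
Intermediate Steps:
N(U) = 2 + U
Y(S, a) = -3 + a*S⁴ (Y(S, a) = S⁴*a + (2 - 5) = a*S⁴ - 3 = -3 + a*S⁴)
Y(-26, 5 - 3*(-5)) - (-18)*(-2 - 17) = (-3 + (5 - 3*(-5))*(-26)⁴) - (-18)*(-2 - 17) = (-3 + (5 + 15)*456976) - (-18)*(-19) = (-3 + 20*456976) - 1*342 = (-3 + 9139520) - 342 = 9139517 - 342 = 9139175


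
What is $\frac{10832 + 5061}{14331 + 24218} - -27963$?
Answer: $\frac{1077961580}{38549} \approx 27963.0$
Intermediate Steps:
$\frac{10832 + 5061}{14331 + 24218} - -27963 = \frac{15893}{38549} + 27963 = \frac{1077961580}{38549}$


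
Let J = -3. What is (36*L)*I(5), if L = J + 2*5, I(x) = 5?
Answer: 1260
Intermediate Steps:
L = 7 (L = -3 + 2*5 = -3 + 10 = 7)
(36*L)*I(5) = (36*7)*5 = 252*5 = 1260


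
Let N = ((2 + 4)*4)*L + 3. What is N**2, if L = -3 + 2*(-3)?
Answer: 45369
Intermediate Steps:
L = -9 (L = -3 - 6 = -9)
N = -213 (N = ((2 + 4)*4)*(-9) + 3 = (6*4)*(-9) + 3 = 24*(-9) + 3 = -216 + 3 = -213)
N**2 = (-213)**2 = 45369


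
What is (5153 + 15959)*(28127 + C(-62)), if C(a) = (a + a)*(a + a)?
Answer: 918435336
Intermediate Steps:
C(a) = 4*a² (C(a) = (2*a)*(2*a) = 4*a²)
(5153 + 15959)*(28127 + C(-62)) = (5153 + 15959)*(28127 + 4*(-62)²) = 21112*(28127 + 4*3844) = 21112*(28127 + 15376) = 21112*43503 = 918435336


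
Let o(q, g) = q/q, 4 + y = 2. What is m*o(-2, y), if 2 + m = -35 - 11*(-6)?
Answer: 29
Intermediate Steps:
y = -2 (y = -4 + 2 = -2)
o(q, g) = 1
m = 29 (m = -2 + (-35 - 11*(-6)) = -2 + (-35 + 66) = -2 + 31 = 29)
m*o(-2, y) = 29*1 = 29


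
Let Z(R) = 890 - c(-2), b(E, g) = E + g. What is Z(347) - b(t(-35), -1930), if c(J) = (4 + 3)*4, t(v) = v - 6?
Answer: 2833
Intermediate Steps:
t(v) = -6 + v
c(J) = 28 (c(J) = 7*4 = 28)
Z(R) = 862 (Z(R) = 890 - 1*28 = 890 - 28 = 862)
Z(347) - b(t(-35), -1930) = 862 - ((-6 - 35) - 1930) = 862 - (-41 - 1930) = 862 - 1*(-1971) = 862 + 1971 = 2833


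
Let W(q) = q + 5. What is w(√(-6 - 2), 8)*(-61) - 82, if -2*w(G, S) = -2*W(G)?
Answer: -387 - 122*I*√2 ≈ -387.0 - 172.53*I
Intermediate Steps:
W(q) = 5 + q
w(G, S) = 5 + G (w(G, S) = -(-1)*(5 + G) = -(-10 - 2*G)/2 = 5 + G)
w(√(-6 - 2), 8)*(-61) - 82 = (5 + √(-6 - 2))*(-61) - 82 = (5 + √(-8))*(-61) - 82 = (5 + 2*I*√2)*(-61) - 82 = (-305 - 122*I*√2) - 82 = -387 - 122*I*√2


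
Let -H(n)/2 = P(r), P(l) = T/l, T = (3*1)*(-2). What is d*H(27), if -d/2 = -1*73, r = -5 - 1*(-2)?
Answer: -584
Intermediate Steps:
r = -3 (r = -5 + 2 = -3)
d = 146 (d = -(-2)*73 = -2*(-73) = 146)
T = -6 (T = 3*(-2) = -6)
P(l) = -6/l
H(n) = -4 (H(n) = -(-12)/(-3) = -(-12)*(-1)/3 = -2*2 = -4)
d*H(27) = 146*(-4) = -584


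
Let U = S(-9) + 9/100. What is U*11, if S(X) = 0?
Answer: 99/100 ≈ 0.99000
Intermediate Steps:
U = 9/100 (U = 0 + 9/100 = 9/100 ≈ 0.090000)
U*11 = (9/100)*11 = 99/100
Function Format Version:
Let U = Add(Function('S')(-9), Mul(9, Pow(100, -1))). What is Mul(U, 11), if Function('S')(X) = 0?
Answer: Rational(99, 100) ≈ 0.99000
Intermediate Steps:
U = Rational(9, 100) (U = Add(0, Mul(9, Pow(100, -1))) = Add(0, Mul(9, Rational(1, 100))) = Add(0, Rational(9, 100)) = Rational(9, 100) ≈ 0.090000)
Mul(U, 11) = Mul(Rational(9, 100), 11) = Rational(99, 100)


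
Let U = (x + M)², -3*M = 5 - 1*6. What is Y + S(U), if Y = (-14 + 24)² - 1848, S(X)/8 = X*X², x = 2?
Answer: -333100/729 ≈ -456.93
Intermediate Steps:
M = ⅓ (M = -(5 - 1*6)/3 = -(5 - 6)/3 = -⅓*(-1) = ⅓ ≈ 0.33333)
U = 49/9 (U = (2 + ⅓)² = (7/3)² = 49/9 ≈ 5.4444)
S(X) = 8*X³ (S(X) = 8*(X*X²) = 8*X³)
Y = -1748 (Y = 10² - 1848 = 100 - 1848 = -1748)
Y + S(U) = -1748 + 8*(49/9)³ = -1748 + 8*(117649/729) = -1748 + 941192/729 = -333100/729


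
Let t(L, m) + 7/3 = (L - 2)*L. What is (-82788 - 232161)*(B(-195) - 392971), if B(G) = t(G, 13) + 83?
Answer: 111641651758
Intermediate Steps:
t(L, m) = -7/3 + L*(-2 + L) (t(L, m) = -7/3 + (L - 2)*L = -7/3 + (-2 + L)*L = -7/3 + L*(-2 + L))
B(G) = 242/3 + G² - 2*G (B(G) = (-7/3 + G² - 2*G) + 83 = 242/3 + G² - 2*G)
(-82788 - 232161)*(B(-195) - 392971) = (-82788 - 232161)*((242/3 + (-195)² - 2*(-195)) - 392971) = -314949*((242/3 + 38025 + 390) - 392971) = -314949*(115487/3 - 392971) = -314949*(-1063426/3) = 111641651758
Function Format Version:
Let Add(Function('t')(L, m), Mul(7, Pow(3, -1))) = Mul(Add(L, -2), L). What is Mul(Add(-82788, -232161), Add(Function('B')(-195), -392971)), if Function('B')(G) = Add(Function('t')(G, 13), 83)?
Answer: 111641651758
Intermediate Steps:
Function('t')(L, m) = Add(Rational(-7, 3), Mul(L, Add(-2, L))) (Function('t')(L, m) = Add(Rational(-7, 3), Mul(Add(L, -2), L)) = Add(Rational(-7, 3), Mul(Add(-2, L), L)) = Add(Rational(-7, 3), Mul(L, Add(-2, L))))
Function('B')(G) = Add(Rational(242, 3), Pow(G, 2), Mul(-2, G)) (Function('B')(G) = Add(Add(Rational(-7, 3), Pow(G, 2), Mul(-2, G)), 83) = Add(Rational(242, 3), Pow(G, 2), Mul(-2, G)))
Mul(Add(-82788, -232161), Add(Function('B')(-195), -392971)) = Mul(Add(-82788, -232161), Add(Add(Rational(242, 3), Pow(-195, 2), Mul(-2, -195)), -392971)) = Mul(-314949, Add(Add(Rational(242, 3), 38025, 390), -392971)) = Mul(-314949, Add(Rational(115487, 3), -392971)) = Mul(-314949, Rational(-1063426, 3)) = 111641651758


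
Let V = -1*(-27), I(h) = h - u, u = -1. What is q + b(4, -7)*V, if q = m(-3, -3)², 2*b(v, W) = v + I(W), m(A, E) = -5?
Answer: -2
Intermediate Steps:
I(h) = 1 + h (I(h) = h - 1*(-1) = h + 1 = 1 + h)
b(v, W) = ½ + W/2 + v/2 (b(v, W) = (v + (1 + W))/2 = (1 + W + v)/2 = ½ + W/2 + v/2)
q = 25 (q = (-5)² = 25)
V = 27
q + b(4, -7)*V = 25 + (½ + (½)*(-7) + (½)*4)*27 = 25 + (½ - 7/2 + 2)*27 = 25 - 1*27 = 25 - 27 = -2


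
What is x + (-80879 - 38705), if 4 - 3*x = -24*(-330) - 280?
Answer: -366388/3 ≈ -1.2213e+5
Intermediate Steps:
x = -7636/3 (x = 4/3 - (-24*(-330) - 280)/3 = 4/3 - (7920 - 280)/3 = 4/3 - ⅓*7640 = 4/3 - 7640/3 = -7636/3 ≈ -2545.3)
x + (-80879 - 38705) = -7636/3 + (-80879 - 38705) = -7636/3 - 119584 = -366388/3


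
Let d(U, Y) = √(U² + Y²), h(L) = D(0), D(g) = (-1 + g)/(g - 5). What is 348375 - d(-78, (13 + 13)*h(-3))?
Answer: 348375 - 26*√226/5 ≈ 3.4830e+5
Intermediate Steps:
D(g) = (-1 + g)/(-5 + g)
h(L) = ⅕ (h(L) = (-1 + 0)/(-5 + 0) = -1/(-5) = -⅕*(-1) = ⅕)
348375 - d(-78, (13 + 13)*h(-3)) = 348375 - √((-78)² + ((13 + 13)*(⅕))²) = 348375 - √(6084 + (26*(⅕))²) = 348375 - √(6084 + (26/5)²) = 348375 - √(6084 + 676/25) = 348375 - √(152776/25) = 348375 - 26*√226/5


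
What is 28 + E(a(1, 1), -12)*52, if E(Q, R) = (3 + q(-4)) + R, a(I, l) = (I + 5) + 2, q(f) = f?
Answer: -648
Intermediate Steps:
a(I, l) = 7 + I (a(I, l) = (5 + I) + 2 = 7 + I)
E(Q, R) = -1 + R (E(Q, R) = (3 - 4) + R = -1 + R)
28 + E(a(1, 1), -12)*52 = 28 + (-1 - 12)*52 = 28 - 13*52 = 28 - 676 = -648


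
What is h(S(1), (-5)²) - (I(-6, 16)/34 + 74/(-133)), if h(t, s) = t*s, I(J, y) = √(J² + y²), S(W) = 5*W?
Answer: 16699/133 - √73/17 ≈ 125.05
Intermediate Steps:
h(t, s) = s*t
h(S(1), (-5)²) - (I(-6, 16)/34 + 74/(-133)) = (-5)²*(5*1) - (√((-6)² + 16²)/34 + 74/(-133)) = 25*5 - (√(36 + 256)*(1/34) + 74*(-1/133)) = 125 - (√292*(1/34) - 74/133) = 125 - ((2*√73)*(1/34) - 74/133) = 125 - (√73/17 - 74/133) = 125 - (-74/133 + √73/17) = 125 + (74/133 - √73/17) = 16699/133 - √73/17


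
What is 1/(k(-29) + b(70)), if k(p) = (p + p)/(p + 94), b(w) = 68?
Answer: 65/4362 ≈ 0.014901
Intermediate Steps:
k(p) = 2*p/(94 + p) (k(p) = (2*p)/(94 + p) = 2*p/(94 + p))
1/(k(-29) + b(70)) = 1/(2*(-29)/(94 - 29) + 68) = 1/(2*(-29)/65 + 68) = 1/(2*(-29)*(1/65) + 68) = 1/(-58/65 + 68) = 1/(4362/65) = 65/4362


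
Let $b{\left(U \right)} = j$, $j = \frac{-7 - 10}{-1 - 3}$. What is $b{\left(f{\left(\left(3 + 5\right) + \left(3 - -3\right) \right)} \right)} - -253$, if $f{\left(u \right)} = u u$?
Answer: $\frac{1029}{4} \approx 257.25$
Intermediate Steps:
$f{\left(u \right)} = u^{2}$
$j = \frac{17}{4}$ ($j = - \frac{17}{-4} = \left(-17\right) \left(- \frac{1}{4}\right) = \frac{17}{4} \approx 4.25$)
$b{\left(U \right)} = \frac{17}{4}$
$b{\left(f{\left(\left(3 + 5\right) + \left(3 - -3\right) \right)} \right)} - -253 = \frac{17}{4} - -253 = \frac{17}{4} + 253 = \frac{1029}{4}$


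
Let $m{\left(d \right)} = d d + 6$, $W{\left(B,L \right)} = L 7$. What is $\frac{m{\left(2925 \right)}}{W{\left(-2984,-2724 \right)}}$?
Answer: $- \frac{407411}{908} \approx -448.69$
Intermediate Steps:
$W{\left(B,L \right)} = 7 L$
$m{\left(d \right)} = 6 + d^{2}$ ($m{\left(d \right)} = d^{2} + 6 = 6 + d^{2}$)
$\frac{m{\left(2925 \right)}}{W{\left(-2984,-2724 \right)}} = \frac{6 + 2925^{2}}{7 \left(-2724\right)} = \frac{6 + 8555625}{-19068} = 8555631 \left(- \frac{1}{19068}\right) = - \frac{407411}{908}$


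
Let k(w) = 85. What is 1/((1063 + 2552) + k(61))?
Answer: 1/3700 ≈ 0.00027027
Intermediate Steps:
1/((1063 + 2552) + k(61)) = 1/((1063 + 2552) + 85) = 1/(3615 + 85) = 1/3700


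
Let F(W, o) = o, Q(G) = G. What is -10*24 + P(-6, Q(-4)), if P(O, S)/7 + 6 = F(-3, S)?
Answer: -310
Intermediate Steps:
P(O, S) = -42 + 7*S
-10*24 + P(-6, Q(-4)) = -10*24 + (-42 + 7*(-4)) = -240 + (-42 - 28) = -240 - 70 = -310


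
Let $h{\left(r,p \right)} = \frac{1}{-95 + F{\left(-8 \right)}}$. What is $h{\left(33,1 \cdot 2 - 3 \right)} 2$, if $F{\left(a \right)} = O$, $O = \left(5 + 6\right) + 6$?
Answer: $- \frac{1}{39} \approx -0.025641$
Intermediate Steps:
$O = 17$ ($O = 11 + 6 = 17$)
$F{\left(a \right)} = 17$
$h{\left(r,p \right)} = - \frac{1}{78}$ ($h{\left(r,p \right)} = \frac{1}{-95 + 17} = \frac{1}{-78} = - \frac{1}{78}$)
$h{\left(33,1 \cdot 2 - 3 \right)} 2 = \left(- \frac{1}{78}\right) 2 = - \frac{1}{39}$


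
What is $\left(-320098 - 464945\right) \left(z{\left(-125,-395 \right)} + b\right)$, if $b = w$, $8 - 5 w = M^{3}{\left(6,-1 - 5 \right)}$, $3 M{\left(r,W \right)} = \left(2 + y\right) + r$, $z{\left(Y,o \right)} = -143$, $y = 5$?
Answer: $\frac{1856713922}{15} \approx 1.2378 \cdot 10^{8}$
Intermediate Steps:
$M{\left(r,W \right)} = \frac{7}{3} + \frac{r}{3}$ ($M{\left(r,W \right)} = \frac{\left(2 + 5\right) + r}{3} = \frac{7 + r}{3} = \frac{7}{3} + \frac{r}{3}$)
$w = - \frac{1981}{135}$ ($w = \frac{8}{5} - \frac{\left(\frac{7}{3} + \frac{1}{3} \cdot 6\right)^{3}}{5} = \frac{8}{5} - \frac{\left(\frac{7}{3} + 2\right)^{3}}{5} = \frac{8}{5} - \frac{\left(\frac{13}{3}\right)^{3}}{5} = \frac{8}{5} - \frac{2197}{135} = - \frac{1981}{135} \approx -14.674$)
$b = - \frac{1981}{135} \approx -14.674$
$\left(-320098 - 464945\right) \left(z{\left(-125,-395 \right)} + b\right) = \left(-320098 - 464945\right) \left(-143 - \frac{1981}{135}\right) = \left(-785043\right) \left(- \frac{21286}{135}\right) = \frac{1856713922}{15}$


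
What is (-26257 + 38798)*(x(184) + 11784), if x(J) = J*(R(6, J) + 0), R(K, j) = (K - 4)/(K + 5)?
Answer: 1630229672/11 ≈ 1.4820e+8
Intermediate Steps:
R(K, j) = (-4 + K)/(5 + K)
x(J) = 2*J/11 (x(J) = J*((-4 + 6)/(5 + 6) + 0) = J*(2/11 + 0) = J*(2/11) = 2*J/11)
(-26257 + 38798)*(x(184) + 11784) = (-26257 + 38798)*((2/11)*184 + 11784) = 12541*(368/11 + 11784) = 12541*(129992/11) = 1630229672/11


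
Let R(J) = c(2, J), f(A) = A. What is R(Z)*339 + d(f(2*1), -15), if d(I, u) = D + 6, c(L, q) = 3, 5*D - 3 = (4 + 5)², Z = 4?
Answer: 5199/5 ≈ 1039.8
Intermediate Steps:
D = 84/5 (D = ⅗ + (4 + 5)²/5 = ⅗ + (⅕)*9² = ⅗ + (⅕)*81 = ⅗ + 81/5 = 84/5 ≈ 16.800)
d(I, u) = 114/5 (d(I, u) = 84/5 + 6 = 114/5)
R(J) = 3
R(Z)*339 + d(f(2*1), -15) = 3*339 + 114/5 = 1017 + 114/5 = 5199/5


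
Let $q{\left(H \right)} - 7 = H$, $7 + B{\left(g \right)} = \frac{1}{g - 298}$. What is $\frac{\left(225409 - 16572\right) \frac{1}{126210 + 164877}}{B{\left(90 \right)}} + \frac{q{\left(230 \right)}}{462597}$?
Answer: $- \frac{6664605978143}{65397917524041} \approx -0.10191$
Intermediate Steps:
$B{\left(g \right)} = -7 + \frac{1}{-298 + g}$ ($B{\left(g \right)} = -7 + \frac{1}{g - 298} = -7 + \frac{1}{-298 + g}$)
$q{\left(H \right)} = 7 + H$
$\frac{\left(225409 - 16572\right) \frac{1}{126210 + 164877}}{B{\left(90 \right)}} + \frac{q{\left(230 \right)}}{462597} = \frac{\left(225409 - 16572\right) \frac{1}{126210 + 164877}}{\frac{1}{-298 + 90} \left(2087 - 630\right)} + \frac{7 + 230}{462597} = \frac{208837 \cdot \frac{1}{291087}}{\frac{1}{-208} \left(2087 - 630\right)} + 237 \cdot \frac{1}{462597} = \frac{208837 \cdot \frac{1}{291087}}{\left(- \frac{1}{208}\right) 1457} + \frac{79}{154199} = \frac{208837}{291087 \left(- \frac{1457}{208}\right)} + \frac{79}{154199} = \frac{208837}{291087} \left(- \frac{208}{1457}\right) + \frac{79}{154199} = - \frac{43438096}{424113759} + \frac{79}{154199} = - \frac{6664605978143}{65397917524041}$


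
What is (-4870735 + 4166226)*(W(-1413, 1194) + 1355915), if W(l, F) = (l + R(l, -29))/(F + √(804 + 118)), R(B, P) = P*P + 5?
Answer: -680481863680230404/712357 - 399456603*√922/1424714 ≈ -9.5525e+11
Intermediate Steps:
R(B, P) = 5 + P² (R(B, P) = P² + 5 = 5 + P²)
W(l, F) = (846 + l)/(F + √922) (W(l, F) = (l + (5 + (-29)²))/(F + √(804 + 118)) = (l + (5 + 841))/(F + √922) = (l + 846)/(F + √922) = (846 + l)/(F + √922))
(-4870735 + 4166226)*(W(-1413, 1194) + 1355915) = (-4870735 + 4166226)*((846 - 1413)/(1194 + √922) + 1355915) = -704509*(-567/(1194 + √922) + 1355915) = -704509*(1355915 - 567/(1194 + √922)) = -955254320735 + 399456603/(1194 + √922)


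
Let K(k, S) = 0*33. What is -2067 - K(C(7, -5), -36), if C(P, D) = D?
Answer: -2067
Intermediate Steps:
K(k, S) = 0
-2067 - K(C(7, -5), -36) = -2067 - 1*0 = -2067 + 0 = -2067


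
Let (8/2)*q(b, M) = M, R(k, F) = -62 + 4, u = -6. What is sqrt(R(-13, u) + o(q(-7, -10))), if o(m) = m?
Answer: 11*I*sqrt(2)/2 ≈ 7.7782*I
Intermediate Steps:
R(k, F) = -58
q(b, M) = M/4
sqrt(R(-13, u) + o(q(-7, -10))) = sqrt(-58 + (1/4)*(-10)) = sqrt(-58 - 5/2) = sqrt(-121/2) = 11*I*sqrt(2)/2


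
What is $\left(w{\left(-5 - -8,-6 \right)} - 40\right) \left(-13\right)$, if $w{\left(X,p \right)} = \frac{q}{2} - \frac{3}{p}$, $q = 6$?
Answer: $\frac{949}{2} \approx 474.5$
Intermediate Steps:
$w{\left(X,p \right)} = 3 - \frac{3}{p}$ ($w{\left(X,p \right)} = \frac{6}{2} - \frac{3}{p} = 6 \cdot \frac{1}{2} - \frac{3}{p} = 3 - \frac{3}{p}$)
$\left(w{\left(-5 - -8,-6 \right)} - 40\right) \left(-13\right) = \left(\left(3 - \frac{3}{-6}\right) - 40\right) \left(-13\right) = \left(\left(3 - - \frac{1}{2}\right) - 40\right) \left(-13\right) = \left(\left(3 + \frac{1}{2}\right) - 40\right) \left(-13\right) = \left(\frac{7}{2} - 40\right) \left(-13\right) = \left(- \frac{73}{2}\right) \left(-13\right) = \frac{949}{2}$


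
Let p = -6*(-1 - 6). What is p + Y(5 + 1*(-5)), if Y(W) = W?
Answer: 42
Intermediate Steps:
p = 42 (p = -6*(-7) = 42)
p + Y(5 + 1*(-5)) = 42 + (5 + 1*(-5)) = 42 + (5 - 5) = 42 + 0 = 42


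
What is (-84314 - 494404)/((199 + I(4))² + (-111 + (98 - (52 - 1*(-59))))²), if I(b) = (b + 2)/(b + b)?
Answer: -9259488/884417 ≈ -10.470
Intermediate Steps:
I(b) = (2 + b)/(2*b) (I(b) = (2 + b)/((2*b)) = (2 + b)*(1/(2*b)) = (2 + b)/(2*b))
(-84314 - 494404)/((199 + I(4))² + (-111 + (98 - (52 - 1*(-59))))²) = (-84314 - 494404)/((199 + (½)*(2 + 4)/4)² + (-111 + (98 - (52 - 1*(-59))))²) = -578718/((199 + (½)*(¼)*6)² + (-111 + (98 - (52 + 59)))²) = -578718/((199 + ¾)² + (-111 + (98 - 1*111))²) = -578718/((799/4)² + (-111 + (98 - 111))²) = -578718/(638401/16 + (-111 - 13)²) = -578718/(638401/16 + (-124)²) = -578718/(638401/16 + 15376) = -578718/884417/16 = -578718*16/884417 = -9259488/884417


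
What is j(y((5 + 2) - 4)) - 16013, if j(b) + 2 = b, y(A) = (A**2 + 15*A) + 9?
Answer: -15952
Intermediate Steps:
y(A) = 9 + A**2 + 15*A
j(b) = -2 + b
j(y((5 + 2) - 4)) - 16013 = (-2 + (9 + ((5 + 2) - 4)**2 + 15*((5 + 2) - 4))) - 16013 = (-2 + (9 + (7 - 4)**2 + 15*(7 - 4))) - 16013 = (-2 + (9 + 3**2 + 15*3)) - 16013 = (-2 + (9 + 9 + 45)) - 16013 = (-2 + 63) - 16013 = 61 - 16013 = -15952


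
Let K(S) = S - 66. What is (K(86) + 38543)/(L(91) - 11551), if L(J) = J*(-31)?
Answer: -38563/14372 ≈ -2.6832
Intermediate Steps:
L(J) = -31*J
K(S) = -66 + S
(K(86) + 38543)/(L(91) - 11551) = ((-66 + 86) + 38543)/(-31*91 - 11551) = (20 + 38543)/(-2821 - 11551) = 38563/(-14372) = 38563*(-1/14372) = -38563/14372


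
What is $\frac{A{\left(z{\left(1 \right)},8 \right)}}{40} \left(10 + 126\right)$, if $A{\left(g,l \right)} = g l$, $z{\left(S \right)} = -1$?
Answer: $- \frac{136}{5} \approx -27.2$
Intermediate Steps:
$\frac{A{\left(z{\left(1 \right)},8 \right)}}{40} \left(10 + 126\right) = \frac{\left(-1\right) 8}{40} \left(10 + 126\right) = \left(-8\right) \frac{1}{40} \cdot 136 = \left(- \frac{1}{5}\right) 136 = - \frac{136}{5}$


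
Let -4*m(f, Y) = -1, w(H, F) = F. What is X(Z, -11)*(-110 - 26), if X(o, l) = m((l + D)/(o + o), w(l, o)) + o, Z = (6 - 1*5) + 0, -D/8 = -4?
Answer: -170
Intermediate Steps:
D = 32 (D = -8*(-4) = 32)
m(f, Y) = 1/4 (m(f, Y) = -1/4*(-1) = 1/4)
Z = 1 (Z = (6 - 5) + 0 = 1 + 0 = 1)
X(o, l) = 1/4 + o
X(Z, -11)*(-110 - 26) = (1/4 + 1)*(-110 - 26) = (5/4)*(-136) = -170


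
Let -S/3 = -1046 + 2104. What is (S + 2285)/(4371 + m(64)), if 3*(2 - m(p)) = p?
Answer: -381/1865 ≈ -0.20429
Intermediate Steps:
S = -3174 (S = -3*(-1046 + 2104) = -3*1058 = -3174)
m(p) = 2 - p/3
(S + 2285)/(4371 + m(64)) = (-3174 + 2285)/(4371 + (2 - 1/3*64)) = -889/(4371 + (2 - 64/3)) = -889/(4371 - 58/3) = -889/13055/3 = -889*3/13055 = -381/1865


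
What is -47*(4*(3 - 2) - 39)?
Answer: 1645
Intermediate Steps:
-47*(4*(3 - 2) - 39) = -47*(4*1 - 39) = -47*(4 - 39) = -47*(-35) = 1645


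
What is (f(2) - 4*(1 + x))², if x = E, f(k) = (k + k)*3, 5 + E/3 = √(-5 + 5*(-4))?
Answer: 1024 - 8160*I ≈ 1024.0 - 8160.0*I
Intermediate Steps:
E = -15 + 15*I (E = -15 + 3*√(-5 + 5*(-4)) = -15 + 3*√(-5 - 20) = -15 + 3*√(-25) = -15 + 3*(5*I) = -15 + 15*I ≈ -15.0 + 15.0*I)
f(k) = 6*k (f(k) = (2*k)*3 = 6*k)
x = -15 + 15*I ≈ -15.0 + 15.0*I
(f(2) - 4*(1 + x))² = (6*2 - 4*(1 + (-15 + 15*I)))² = (12 - 4*(-14 + 15*I))² = (12 + (56 - 60*I))² = (68 - 60*I)²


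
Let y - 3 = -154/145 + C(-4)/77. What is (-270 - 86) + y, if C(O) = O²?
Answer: -3950783/11165 ≈ -353.85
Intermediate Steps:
y = 23957/11165 (y = 3 + (-154/145 + (-4)²/77) = 3 + (-154*1/145 + 16*(1/77)) = 3 + (-154/145 + 16/77) = 3 - 9538/11165 = 23957/11165 ≈ 2.1457)
(-270 - 86) + y = (-270 - 86) + 23957/11165 = -356 + 23957/11165 = -3950783/11165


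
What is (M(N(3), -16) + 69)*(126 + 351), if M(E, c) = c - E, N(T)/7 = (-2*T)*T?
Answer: 85383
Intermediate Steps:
N(T) = -14*T**2 (N(T) = 7*((-2*T)*T) = 7*(-2*T**2) = -14*T**2)
(M(N(3), -16) + 69)*(126 + 351) = ((-16 - (-14)*3**2) + 69)*(126 + 351) = ((-16 - (-14)*9) + 69)*477 = ((-16 - 1*(-126)) + 69)*477 = ((-16 + 126) + 69)*477 = (110 + 69)*477 = 179*477 = 85383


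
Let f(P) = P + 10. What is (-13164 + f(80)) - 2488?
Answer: -15562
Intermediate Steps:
f(P) = 10 + P
(-13164 + f(80)) - 2488 = (-13164 + (10 + 80)) - 2488 = (-13164 + 90) - 2488 = -13074 - 2488 = -15562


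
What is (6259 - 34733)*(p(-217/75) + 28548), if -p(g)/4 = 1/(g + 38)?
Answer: -2140293312816/2633 ≈ -8.1287e+8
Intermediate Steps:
p(g) = -4/(38 + g) (p(g) = -4/(g + 38) = -4/(38 + g))
(6259 - 34733)*(p(-217/75) + 28548) = (6259 - 34733)*(-4/(38 - 217/75) + 28548) = -28474*(-4/(38 - 217*1/75) + 28548) = -28474*(-4/(38 - 217/75) + 28548) = -28474*(-4/2633/75 + 28548) = -28474*(-4*75/2633 + 28548) = -28474*(-300/2633 + 28548) = -28474*75166584/2633 = -2140293312816/2633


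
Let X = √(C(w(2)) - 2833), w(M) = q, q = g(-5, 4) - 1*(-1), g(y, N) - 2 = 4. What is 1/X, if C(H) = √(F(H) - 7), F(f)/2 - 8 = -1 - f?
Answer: (-2833 + I*√7)^(-½) ≈ 8.77e-6 - 0.018788*I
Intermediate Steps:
g(y, N) = 6 (g(y, N) = 2 + 4 = 6)
F(f) = 14 - 2*f (F(f) = 16 + 2*(-1 - f) = 16 + (-2 - 2*f) = 14 - 2*f)
q = 7 (q = 6 - 1*(-1) = 6 + 1 = 7)
w(M) = 7
C(H) = √(7 - 2*H) (C(H) = √((14 - 2*H) - 7) = √(7 - 2*H))
X = √(-2833 + I*√7) (X = √(√(7 - 2*7) - 2833) = √(√(7 - 14) - 2833) = √(√(-7) - 2833) = √(I*√7 - 2833) = √(-2833 + I*√7) ≈ 0.0249 + 53.226*I)
1/X = 1/(√(-2833 + I*√7)) = (-2833 + I*√7)^(-½)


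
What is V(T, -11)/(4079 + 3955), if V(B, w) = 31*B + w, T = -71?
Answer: -1106/4017 ≈ -0.27533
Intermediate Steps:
V(B, w) = w + 31*B
V(T, -11)/(4079 + 3955) = (-11 + 31*(-71))/(4079 + 3955) = (-11 - 2201)/8034 = -2212*1/8034 = -1106/4017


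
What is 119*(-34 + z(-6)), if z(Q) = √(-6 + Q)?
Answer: -4046 + 238*I*√3 ≈ -4046.0 + 412.23*I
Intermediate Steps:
119*(-34 + z(-6)) = 119*(-34 + √(-6 - 6)) = 119*(-34 + √(-12)) = 119*(-34 + 2*I*√3) = -4046 + 238*I*√3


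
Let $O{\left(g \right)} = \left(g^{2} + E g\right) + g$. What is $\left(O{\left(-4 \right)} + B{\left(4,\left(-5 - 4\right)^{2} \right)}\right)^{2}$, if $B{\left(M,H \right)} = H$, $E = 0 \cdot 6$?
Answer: $8649$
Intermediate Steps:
$E = 0$
$O{\left(g \right)} = g + g^{2}$ ($O{\left(g \right)} = \left(g^{2} + 0 g\right) + g = \left(g^{2} + 0\right) + g = g^{2} + g = g + g^{2}$)
$\left(O{\left(-4 \right)} + B{\left(4,\left(-5 - 4\right)^{2} \right)}\right)^{2} = \left(- 4 \left(1 - 4\right) + \left(-5 - 4\right)^{2}\right)^{2} = \left(\left(-4\right) \left(-3\right) + \left(-9\right)^{2}\right)^{2} = \left(12 + 81\right)^{2} = 93^{2} = 8649$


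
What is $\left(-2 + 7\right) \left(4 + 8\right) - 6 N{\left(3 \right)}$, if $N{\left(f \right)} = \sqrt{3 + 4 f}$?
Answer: $60 - 6 \sqrt{15} \approx 36.762$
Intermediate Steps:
$\left(-2 + 7\right) \left(4 + 8\right) - 6 N{\left(3 \right)} = \left(-2 + 7\right) \left(4 + 8\right) - 6 \sqrt{3 + 4 \cdot 3} = 5 \cdot 12 - 6 \sqrt{3 + 12} = 60 - 6 \sqrt{15}$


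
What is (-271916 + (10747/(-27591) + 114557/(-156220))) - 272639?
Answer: -2347181752159627/4310266020 ≈ -5.4456e+5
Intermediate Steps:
(-271916 + (10747/(-27591) + 114557/(-156220))) - 272639 = (-271916 + (10747*(-1/27591) + 114557*(-1/156220))) - 272639 = (-271916 + (-10747/27591 - 114557/156220)) - 272639 = (-271916 - 4839638527/4310266020) - 272639 = -1172035134732847/4310266020 - 272639 = -2347181752159627/4310266020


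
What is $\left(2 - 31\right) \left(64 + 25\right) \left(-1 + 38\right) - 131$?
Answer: $-95628$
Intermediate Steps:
$\left(2 - 31\right) \left(64 + 25\right) \left(-1 + 38\right) - 131 = - 29 \cdot 89 \cdot 37 - 131 = \left(-29\right) 3293 - 131 = -95497 - 131 = -95628$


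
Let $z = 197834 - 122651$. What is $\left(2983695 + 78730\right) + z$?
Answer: $3137608$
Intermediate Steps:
$z = 75183$ ($z = 197834 - 122651 = 75183$)
$\left(2983695 + 78730\right) + z = \left(2983695 + 78730\right) + 75183 = 3062425 + 75183 = 3137608$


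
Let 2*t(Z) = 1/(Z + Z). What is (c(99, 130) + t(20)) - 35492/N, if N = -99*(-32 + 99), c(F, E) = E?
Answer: 71829193/530640 ≈ 135.36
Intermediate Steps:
N = -6633 (N = -99*67 = -6633)
t(Z) = 1/(4*Z) (t(Z) = 1/(2*(Z + Z)) = 1/(2*((2*Z))) = (1/(2*Z))/2 = 1/(4*Z))
(c(99, 130) + t(20)) - 35492/N = (130 + (1/4)/20) - 35492/(-6633) = (130 + (1/4)*(1/20)) - 35492*(-1)/6633 = (130 + 1/80) - 1*(-35492/6633) = 10401/80 + 35492/6633 = 71829193/530640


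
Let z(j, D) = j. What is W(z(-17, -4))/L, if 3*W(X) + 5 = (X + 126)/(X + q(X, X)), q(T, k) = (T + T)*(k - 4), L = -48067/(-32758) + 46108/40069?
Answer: -260663005856/422677505901 ≈ -0.61669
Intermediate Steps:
L = 3436402487/1312580302 (L = -48067*(-1/32758) + 46108*(1/40069) = 48067/32758 + 46108/40069 = 3436402487/1312580302 ≈ 2.6180)
q(T, k) = 2*T*(-4 + k) (q(T, k) = (2*T)*(-4 + k) = 2*T*(-4 + k))
W(X) = -5/3 + (126 + X)/(3*(X + 2*X*(-4 + X))) (W(X) = -5/3 + ((X + 126)/(X + 2*X*(-4 + X)))/3 = -5/3 + ((126 + X)/(X + 2*X*(-4 + X)))/3 = -5/3 + (126 + X)/(3*(X + 2*X*(-4 + X))))
W(z(-17, -4))/L = ((⅔)*(63 - 5*(-17)² + 18*(-17))/(-17*(-7 + 2*(-17))))/(3436402487/1312580302) = ((⅔)*(-1/17)*(63 - 5*289 - 306)/(-7 - 34))*(1312580302/3436402487) = ((⅔)*(-1/17)*(63 - 1445 - 306)/(-41))*(1312580302/3436402487) = ((⅔)*(-1/17)*(-1/41)*(-1688))*(1312580302/3436402487) = -3376/2091*1312580302/3436402487 = -260663005856/422677505901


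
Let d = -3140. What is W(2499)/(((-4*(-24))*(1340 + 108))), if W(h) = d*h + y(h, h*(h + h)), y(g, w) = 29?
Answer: -7846831/139008 ≈ -56.449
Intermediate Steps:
W(h) = 29 - 3140*h (W(h) = -3140*h + 29 = 29 - 3140*h)
W(2499)/(((-4*(-24))*(1340 + 108))) = (29 - 3140*2499)/(((-4*(-24))*(1340 + 108))) = (29 - 7846860)/((96*1448)) = -7846831/139008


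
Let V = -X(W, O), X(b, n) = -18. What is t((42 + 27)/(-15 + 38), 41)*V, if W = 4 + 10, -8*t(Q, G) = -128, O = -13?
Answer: 288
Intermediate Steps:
t(Q, G) = 16 (t(Q, G) = -⅛*(-128) = 16)
W = 14
V = 18 (V = -1*(-18) = 18)
t((42 + 27)/(-15 + 38), 41)*V = 16*18 = 288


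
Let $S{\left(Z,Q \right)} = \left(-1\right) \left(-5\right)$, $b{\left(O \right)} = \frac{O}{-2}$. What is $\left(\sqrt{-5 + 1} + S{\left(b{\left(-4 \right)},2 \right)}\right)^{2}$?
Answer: $21 + 20 i \approx 21.0 + 20.0 i$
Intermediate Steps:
$b{\left(O \right)} = - \frac{O}{2}$ ($b{\left(O \right)} = O \left(- \frac{1}{2}\right) = - \frac{O}{2}$)
$S{\left(Z,Q \right)} = 5$
$\left(\sqrt{-5 + 1} + S{\left(b{\left(-4 \right)},2 \right)}\right)^{2} = \left(\sqrt{-5 + 1} + 5\right)^{2} = \left(\sqrt{-4} + 5\right)^{2} = \left(2 i + 5\right)^{2} = \left(5 + 2 i\right)^{2}$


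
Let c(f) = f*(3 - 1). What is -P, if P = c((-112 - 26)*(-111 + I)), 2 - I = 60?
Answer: -46644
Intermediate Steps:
I = -58 (I = 2 - 1*60 = 2 - 60 = -58)
c(f) = 2*f (c(f) = f*2 = 2*f)
P = 46644 (P = 2*((-112 - 26)*(-111 - 58)) = 2*(-138*(-169)) = 2*23322 = 46644)
-P = -1*46644 = -46644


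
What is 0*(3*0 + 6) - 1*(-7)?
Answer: 7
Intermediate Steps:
0*(3*0 + 6) - 1*(-7) = 0*(0 + 6) + 7 = 0*6 + 7 = 0 + 7 = 7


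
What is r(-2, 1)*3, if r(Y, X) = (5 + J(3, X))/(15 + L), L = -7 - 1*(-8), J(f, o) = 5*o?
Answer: 15/8 ≈ 1.8750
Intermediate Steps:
L = 1 (L = -7 + 8 = 1)
r(Y, X) = 5/16 + 5*X/16 (r(Y, X) = (5 + 5*X)/(15 + 1) = (5 + 5*X)/16 = (5 + 5*X)*(1/16) = 5/16 + 5*X/16)
r(-2, 1)*3 = (5/16 + (5/16)*1)*3 = (5/16 + 5/16)*3 = (5/8)*3 = 15/8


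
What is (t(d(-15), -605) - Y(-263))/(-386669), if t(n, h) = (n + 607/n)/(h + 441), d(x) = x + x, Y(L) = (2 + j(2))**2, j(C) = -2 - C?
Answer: 18173/1902411480 ≈ 9.5526e-6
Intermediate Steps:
Y(L) = 4 (Y(L) = (2 + (-2 - 1*2))**2 = (2 + (-2 - 2))**2 = (2 - 4)**2 = (-2)**2 = 4)
d(x) = 2*x
t(n, h) = (n + 607/n)/(441 + h)
(t(d(-15), -605) - Y(-263))/(-386669) = ((607 + (2*(-15))**2)/(((2*(-15)))*(441 - 605)) - 1*4)/(-386669) = ((607 + (-30)**2)/(-30*(-164)) - 4)*(-1/386669) = (-1/30*(-1/164)*(607 + 900) - 4)*(-1/386669) = (-1/30*(-1/164)*1507 - 4)*(-1/386669) = (1507/4920 - 4)*(-1/386669) = -18173/4920*(-1/386669) = 18173/1902411480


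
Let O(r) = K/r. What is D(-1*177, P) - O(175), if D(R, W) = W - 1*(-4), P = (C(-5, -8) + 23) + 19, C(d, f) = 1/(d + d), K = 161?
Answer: 2249/50 ≈ 44.980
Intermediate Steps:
O(r) = 161/r
C(d, f) = 1/(2*d)
P = 419/10 (P = ((½)/(-5) + 23) + 19 = ((½)*(-⅕) + 23) + 19 = (-⅒ + 23) + 19 = 229/10 + 19 = 419/10 ≈ 41.900)
D(R, W) = 4 + W (D(R, W) = W + 4 = 4 + W)
D(-1*177, P) - O(175) = (4 + 419/10) - 161/175 = 459/10 - 161/175 = 459/10 - 1*23/25 = 459/10 - 23/25 = 2249/50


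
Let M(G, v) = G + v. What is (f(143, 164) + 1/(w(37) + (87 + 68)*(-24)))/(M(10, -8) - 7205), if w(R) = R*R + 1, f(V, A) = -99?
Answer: 232651/16927050 ≈ 0.013744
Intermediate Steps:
w(R) = 1 + R² (w(R) = R² + 1 = 1 + R²)
(f(143, 164) + 1/(w(37) + (87 + 68)*(-24)))/(M(10, -8) - 7205) = (-99 + 1/((1 + 37²) + (87 + 68)*(-24)))/((10 - 8) - 7205) = (-99 + 1/((1 + 1369) + 155*(-24)))/(2 - 7205) = (-99 + 1/(1370 - 3720))/(-7203) = (-99 + 1/(-2350))*(-1/7203) = (-99 - 1/2350)*(-1/7203) = -232651/2350*(-1/7203) = 232651/16927050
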